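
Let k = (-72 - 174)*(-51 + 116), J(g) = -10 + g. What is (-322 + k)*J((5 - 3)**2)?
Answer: 97872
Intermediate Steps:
k = -15990 (k = -246*65 = -15990)
(-322 + k)*J((5 - 3)**2) = (-322 - 15990)*(-10 + (5 - 3)**2) = -16312*(-10 + 2**2) = -16312*(-10 + 4) = -16312*(-6) = 97872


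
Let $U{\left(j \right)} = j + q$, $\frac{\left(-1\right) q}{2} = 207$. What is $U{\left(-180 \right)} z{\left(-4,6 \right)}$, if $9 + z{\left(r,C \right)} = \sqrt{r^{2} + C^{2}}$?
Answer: $5346 - 1188 \sqrt{13} \approx 1062.6$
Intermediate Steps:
$q = -414$ ($q = \left(-2\right) 207 = -414$)
$z{\left(r,C \right)} = -9 + \sqrt{C^{2} + r^{2}}$ ($z{\left(r,C \right)} = -9 + \sqrt{r^{2} + C^{2}} = -9 + \sqrt{C^{2} + r^{2}}$)
$U{\left(j \right)} = -414 + j$ ($U{\left(j \right)} = j - 414 = -414 + j$)
$U{\left(-180 \right)} z{\left(-4,6 \right)} = \left(-414 - 180\right) \left(-9 + \sqrt{6^{2} + \left(-4\right)^{2}}\right) = - 594 \left(-9 + \sqrt{36 + 16}\right) = - 594 \left(-9 + \sqrt{52}\right) = - 594 \left(-9 + 2 \sqrt{13}\right) = 5346 - 1188 \sqrt{13}$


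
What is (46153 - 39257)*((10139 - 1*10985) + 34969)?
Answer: 235312208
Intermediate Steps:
(46153 - 39257)*((10139 - 1*10985) + 34969) = 6896*((10139 - 10985) + 34969) = 6896*(-846 + 34969) = 6896*34123 = 235312208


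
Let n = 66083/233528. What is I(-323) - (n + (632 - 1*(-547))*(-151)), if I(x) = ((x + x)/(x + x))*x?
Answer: 41499260685/233528 ≈ 1.7771e+5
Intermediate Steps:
n = 66083/233528 (n = 66083*(1/233528) = 66083/233528 ≈ 0.28298)
I(x) = x (I(x) = ((2*x)/((2*x)))*x = ((2*x)*(1/(2*x)))*x = 1*x = x)
I(-323) - (n + (632 - 1*(-547))*(-151)) = -323 - (66083/233528 + (632 - 1*(-547))*(-151)) = -323 - (66083/233528 + (632 + 547)*(-151)) = -323 - (66083/233528 + 1179*(-151)) = -323 - (66083/233528 - 178029) = -323 - 1*(-41574690229/233528) = -323 + 41574690229/233528 = 41499260685/233528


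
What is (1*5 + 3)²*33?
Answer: 2112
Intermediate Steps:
(1*5 + 3)²*33 = (5 + 3)²*33 = 8²*33 = 64*33 = 2112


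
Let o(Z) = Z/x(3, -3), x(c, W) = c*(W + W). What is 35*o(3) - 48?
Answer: -323/6 ≈ -53.833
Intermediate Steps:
x(c, W) = 2*W*c (x(c, W) = c*(2*W) = 2*W*c)
o(Z) = -Z/18 (o(Z) = Z/((2*(-3)*3)) = Z/(-18) = Z*(-1/18) = -Z/18)
35*o(3) - 48 = 35*(-1/18*3) - 48 = 35*(-⅙) - 48 = -35/6 - 48 = -323/6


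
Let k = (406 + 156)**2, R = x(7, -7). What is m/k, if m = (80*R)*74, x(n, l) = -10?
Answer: -14800/78961 ≈ -0.18743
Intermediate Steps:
R = -10
m = -59200 (m = (80*(-10))*74 = -800*74 = -59200)
k = 315844 (k = 562**2 = 315844)
m/k = -59200/315844 = -59200*1/315844 = -14800/78961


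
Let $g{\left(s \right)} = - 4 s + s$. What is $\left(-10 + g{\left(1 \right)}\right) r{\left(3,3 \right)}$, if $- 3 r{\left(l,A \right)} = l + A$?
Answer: $26$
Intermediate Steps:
$g{\left(s \right)} = - 3 s$
$r{\left(l,A \right)} = - \frac{A}{3} - \frac{l}{3}$ ($r{\left(l,A \right)} = - \frac{l + A}{3} = - \frac{A + l}{3} = - \frac{A}{3} - \frac{l}{3}$)
$\left(-10 + g{\left(1 \right)}\right) r{\left(3,3 \right)} = \left(-10 - 3\right) \left(\left(- \frac{1}{3}\right) 3 - 1\right) = \left(-10 - 3\right) \left(-1 - 1\right) = \left(-13\right) \left(-2\right) = 26$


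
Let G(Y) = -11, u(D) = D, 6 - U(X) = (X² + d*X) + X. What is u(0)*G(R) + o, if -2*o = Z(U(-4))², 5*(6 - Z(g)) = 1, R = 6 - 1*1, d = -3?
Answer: -841/50 ≈ -16.820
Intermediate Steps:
R = 5 (R = 6 - 1 = 5)
U(X) = 6 - X² + 2*X (U(X) = 6 - ((X² - 3*X) + X) = 6 - (X² - 2*X) = 6 + (-X² + 2*X) = 6 - X² + 2*X)
Z(g) = 29/5 (Z(g) = 6 - ⅕*1 = 6 - ⅕ = 29/5)
o = -841/50 (o = -(29/5)²/2 = -½*841/25 = -841/50 ≈ -16.820)
u(0)*G(R) + o = 0*(-11) - 841/50 = 0 - 841/50 = -841/50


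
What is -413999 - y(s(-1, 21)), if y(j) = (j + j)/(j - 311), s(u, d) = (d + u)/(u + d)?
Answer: -64169844/155 ≈ -4.1400e+5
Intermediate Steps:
s(u, d) = 1 (s(u, d) = (d + u)/(d + u) = 1)
y(j) = 2*j/(-311 + j) (y(j) = (2*j)/(-311 + j) = 2*j/(-311 + j))
-413999 - y(s(-1, 21)) = -413999 - 2/(-311 + 1) = -413999 - 2/(-310) = -413999 - 2*(-1)/310 = -413999 - 1*(-1/155) = -413999 + 1/155 = -64169844/155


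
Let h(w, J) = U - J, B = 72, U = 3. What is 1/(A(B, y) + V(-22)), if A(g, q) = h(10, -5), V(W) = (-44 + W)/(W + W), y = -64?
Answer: 2/19 ≈ 0.10526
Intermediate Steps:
h(w, J) = 3 - J
V(W) = (-44 + W)/(2*W) (V(W) = (-44 + W)/((2*W)) = (-44 + W)*(1/(2*W)) = (-44 + W)/(2*W))
A(g, q) = 8 (A(g, q) = 3 - 1*(-5) = 3 + 5 = 8)
1/(A(B, y) + V(-22)) = 1/(8 + (½)*(-44 - 22)/(-22)) = 1/(8 + (½)*(-1/22)*(-66)) = 1/(8 + 3/2) = 1/(19/2) = 2/19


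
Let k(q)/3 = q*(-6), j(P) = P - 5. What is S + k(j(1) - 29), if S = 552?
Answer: 1146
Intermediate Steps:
j(P) = -5 + P
k(q) = -18*q (k(q) = 3*(q*(-6)) = 3*(-6*q) = -18*q)
S + k(j(1) - 29) = 552 - 18*((-5 + 1) - 29) = 552 - 18*(-4 - 29) = 552 - 18*(-33) = 552 + 594 = 1146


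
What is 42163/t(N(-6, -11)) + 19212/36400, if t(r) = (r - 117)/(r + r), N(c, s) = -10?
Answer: 7674275981/1155700 ≈ 6640.4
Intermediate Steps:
t(r) = (-117 + r)/(2*r) (t(r) = (-117 + r)/((2*r)) = (-117 + r)*(1/(2*r)) = (-117 + r)/(2*r))
42163/t(N(-6, -11)) + 19212/36400 = 42163/(((½)*(-117 - 10)/(-10))) + 19212/36400 = 42163/(((½)*(-⅒)*(-127))) + 19212*(1/36400) = 42163/(127/20) + 4803/9100 = 42163*(20/127) + 4803/9100 = 843260/127 + 4803/9100 = 7674275981/1155700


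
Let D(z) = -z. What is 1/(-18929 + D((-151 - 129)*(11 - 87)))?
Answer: -1/40209 ≈ -2.4870e-5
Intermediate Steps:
1/(-18929 + D((-151 - 129)*(11 - 87))) = 1/(-18929 - (-151 - 129)*(11 - 87)) = 1/(-18929 - (-280)*(-76)) = 1/(-18929 - 1*21280) = 1/(-18929 - 21280) = 1/(-40209) = -1/40209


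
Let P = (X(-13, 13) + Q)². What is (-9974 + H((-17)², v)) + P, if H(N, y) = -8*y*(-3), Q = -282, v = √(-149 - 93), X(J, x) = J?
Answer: 77051 + 264*I*√2 ≈ 77051.0 + 373.35*I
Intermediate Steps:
v = 11*I*√2 (v = √(-242) = 11*I*√2 ≈ 15.556*I)
H(N, y) = 24*y
P = 87025 (P = (-13 - 282)² = (-295)² = 87025)
(-9974 + H((-17)², v)) + P = (-9974 + 24*(11*I*√2)) + 87025 = (-9974 + 264*I*√2) + 87025 = 77051 + 264*I*√2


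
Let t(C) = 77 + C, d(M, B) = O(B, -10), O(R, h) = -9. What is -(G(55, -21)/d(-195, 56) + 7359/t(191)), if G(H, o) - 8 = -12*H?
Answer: -240967/2412 ≈ -99.903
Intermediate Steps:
d(M, B) = -9
G(H, o) = 8 - 12*H
-(G(55, -21)/d(-195, 56) + 7359/t(191)) = -((8 - 12*55)/(-9) + 7359/(77 + 191)) = -((8 - 660)*(-⅑) + 7359/268) = -(-652*(-⅑) + 7359*(1/268)) = -(652/9 + 7359/268) = -1*240967/2412 = -240967/2412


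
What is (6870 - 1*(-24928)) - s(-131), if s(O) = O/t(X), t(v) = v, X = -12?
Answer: 381445/12 ≈ 31787.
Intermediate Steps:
s(O) = -O/12 (s(O) = O/(-12) = O*(-1/12) = -O/12)
(6870 - 1*(-24928)) - s(-131) = (6870 - 1*(-24928)) - (-1)*(-131)/12 = (6870 + 24928) - 1*131/12 = 31798 - 131/12 = 381445/12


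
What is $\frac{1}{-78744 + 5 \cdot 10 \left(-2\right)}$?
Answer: $- \frac{1}{78844} \approx -1.2683 \cdot 10^{-5}$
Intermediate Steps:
$\frac{1}{-78744 + 5 \cdot 10 \left(-2\right)} = \frac{1}{-78744 + 50 \left(-2\right)} = \frac{1}{-78744 - 100} = \frac{1}{-78844} = - \frac{1}{78844}$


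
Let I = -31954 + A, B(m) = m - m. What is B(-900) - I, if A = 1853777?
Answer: -1821823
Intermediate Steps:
B(m) = 0
I = 1821823 (I = -31954 + 1853777 = 1821823)
B(-900) - I = 0 - 1*1821823 = 0 - 1821823 = -1821823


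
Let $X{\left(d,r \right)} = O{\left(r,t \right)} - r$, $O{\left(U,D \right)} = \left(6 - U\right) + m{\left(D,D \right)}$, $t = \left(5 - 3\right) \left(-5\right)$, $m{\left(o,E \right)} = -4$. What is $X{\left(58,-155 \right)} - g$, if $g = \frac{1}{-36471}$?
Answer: $\frac{11378953}{36471} \approx 312.0$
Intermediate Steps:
$t = -10$ ($t = 2 \left(-5\right) = -10$)
$O{\left(U,D \right)} = 2 - U$ ($O{\left(U,D \right)} = \left(6 - U\right) - 4 = 2 - U$)
$X{\left(d,r \right)} = 2 - 2 r$ ($X{\left(d,r \right)} = \left(2 - r\right) - r = 2 - 2 r$)
$g = - \frac{1}{36471} \approx -2.7419 \cdot 10^{-5}$
$X{\left(58,-155 \right)} - g = \left(2 - -310\right) - - \frac{1}{36471} = \left(2 + 310\right) + \frac{1}{36471} = 312 + \frac{1}{36471} = \frac{11378953}{36471}$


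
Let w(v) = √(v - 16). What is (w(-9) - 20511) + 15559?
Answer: -4952 + 5*I ≈ -4952.0 + 5.0*I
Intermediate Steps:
w(v) = √(-16 + v)
(w(-9) - 20511) + 15559 = (√(-16 - 9) - 20511) + 15559 = (√(-25) - 20511) + 15559 = (5*I - 20511) + 15559 = (-20511 + 5*I) + 15559 = -4952 + 5*I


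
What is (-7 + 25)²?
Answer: 324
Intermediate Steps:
(-7 + 25)² = 18² = 324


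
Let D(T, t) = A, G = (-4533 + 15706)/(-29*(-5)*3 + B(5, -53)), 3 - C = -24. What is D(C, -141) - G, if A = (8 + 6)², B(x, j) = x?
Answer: 75067/440 ≈ 170.61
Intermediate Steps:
C = 27 (C = 3 - 1*(-24) = 3 + 24 = 27)
G = 11173/440 (G = (-4533 + 15706)/(-29*(-5)*3 + 5) = 11173/(145*3 + 5) = 11173/(435 + 5) = 11173/440 ≈ 25.393)
A = 196 (A = 14² = 196)
D(T, t) = 196
D(C, -141) - G = 196 - 1*11173/440 = 196 - 11173/440 = 75067/440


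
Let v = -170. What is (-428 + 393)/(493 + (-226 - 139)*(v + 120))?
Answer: -35/18743 ≈ -0.0018674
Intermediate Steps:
(-428 + 393)/(493 + (-226 - 139)*(v + 120)) = (-428 + 393)/(493 + (-226 - 139)*(-170 + 120)) = -35/(493 - 365*(-50)) = -35/(493 + 18250) = -35/18743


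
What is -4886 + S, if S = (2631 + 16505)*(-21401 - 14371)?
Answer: -684537878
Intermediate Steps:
S = -684532992 (S = 19136*(-35772) = -684532992)
-4886 + S = -4886 - 684532992 = -684537878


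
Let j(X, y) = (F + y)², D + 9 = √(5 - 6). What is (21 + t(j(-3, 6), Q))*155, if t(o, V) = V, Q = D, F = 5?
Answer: 1860 + 155*I ≈ 1860.0 + 155.0*I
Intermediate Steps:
D = -9 + I (D = -9 + √(5 - 6) = -9 + √(-1) = -9 + I ≈ -9.0 + 1.0*I)
j(X, y) = (5 + y)²
Q = -9 + I ≈ -9.0 + 1.0*I
(21 + t(j(-3, 6), Q))*155 = (21 + (-9 + I))*155 = (12 + I)*155 = 1860 + 155*I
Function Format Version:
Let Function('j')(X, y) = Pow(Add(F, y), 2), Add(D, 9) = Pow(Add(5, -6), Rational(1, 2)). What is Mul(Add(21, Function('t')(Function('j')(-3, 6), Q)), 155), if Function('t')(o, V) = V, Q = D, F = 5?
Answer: Add(1860, Mul(155, I)) ≈ Add(1860.0, Mul(155.00, I))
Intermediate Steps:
D = Add(-9, I) (D = Add(-9, Pow(Add(5, -6), Rational(1, 2))) = Add(-9, Pow(-1, Rational(1, 2))) = Add(-9, I) ≈ Add(-9.0000, Mul(1.0000, I)))
Function('j')(X, y) = Pow(Add(5, y), 2)
Q = Add(-9, I) ≈ Add(-9.0000, Mul(1.0000, I))
Mul(Add(21, Function('t')(Function('j')(-3, 6), Q)), 155) = Mul(Add(21, Add(-9, I)), 155) = Mul(Add(12, I), 155) = Add(1860, Mul(155, I))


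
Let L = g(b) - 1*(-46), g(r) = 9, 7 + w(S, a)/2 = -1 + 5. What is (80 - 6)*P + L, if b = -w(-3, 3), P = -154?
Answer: -11341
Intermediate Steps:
w(S, a) = -6 (w(S, a) = -14 + 2*(-1 + 5) = -14 + 2*4 = -14 + 8 = -6)
b = 6 (b = -1*(-6) = 6)
L = 55 (L = 9 - 1*(-46) = 9 + 46 = 55)
(80 - 6)*P + L = (80 - 6)*(-154) + 55 = 74*(-154) + 55 = -11396 + 55 = -11341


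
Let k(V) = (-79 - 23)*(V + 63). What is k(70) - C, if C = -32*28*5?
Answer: -9086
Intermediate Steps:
k(V) = -6426 - 102*V (k(V) = -102*(63 + V) = -6426 - 102*V)
C = -4480 (C = -896*5 = -4480)
k(70) - C = (-6426 - 102*70) - 1*(-4480) = (-6426 - 7140) + 4480 = -13566 + 4480 = -9086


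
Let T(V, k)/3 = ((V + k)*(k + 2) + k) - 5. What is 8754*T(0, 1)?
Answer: -26262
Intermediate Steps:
T(V, k) = -15 + 3*k + 3*(2 + k)*(V + k) (T(V, k) = 3*(((V + k)*(k + 2) + k) - 5) = 3*(((V + k)*(2 + k) + k) - 5) = 3*(((2 + k)*(V + k) + k) - 5) = 3*((k + (2 + k)*(V + k)) - 5) = 3*(-5 + k + (2 + k)*(V + k)) = -15 + 3*k + 3*(2 + k)*(V + k))
8754*T(0, 1) = 8754*(-15 + 3*1² + 6*0 + 9*1 + 3*0*1) = 8754*(-15 + 3*1 + 0 + 9 + 0) = 8754*(-15 + 3 + 0 + 9 + 0) = 8754*(-3) = -26262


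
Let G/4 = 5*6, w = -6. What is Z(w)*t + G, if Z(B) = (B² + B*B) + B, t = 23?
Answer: 1638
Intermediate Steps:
Z(B) = B + 2*B² (Z(B) = (B² + B²) + B = 2*B² + B = B + 2*B²)
G = 120 (G = 4*(5*6) = 4*30 = 120)
Z(w)*t + G = -6*(1 + 2*(-6))*23 + 120 = -6*(1 - 12)*23 + 120 = -6*(-11)*23 + 120 = 66*23 + 120 = 1518 + 120 = 1638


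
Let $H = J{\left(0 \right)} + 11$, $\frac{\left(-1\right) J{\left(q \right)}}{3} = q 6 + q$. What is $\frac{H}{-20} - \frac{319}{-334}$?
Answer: $\frac{1353}{3340} \approx 0.40509$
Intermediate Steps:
$J{\left(q \right)} = - 21 q$ ($J{\left(q \right)} = - 3 \left(q 6 + q\right) = - 3 \left(6 q + q\right) = - 3 \cdot 7 q = - 21 q$)
$H = 11$ ($H = \left(-21\right) 0 + 11 = 0 + 11 = 11$)
$\frac{H}{-20} - \frac{319}{-334} = \frac{11}{-20} - \frac{319}{-334} = 11 \left(- \frac{1}{20}\right) - - \frac{319}{334} = - \frac{11}{20} + \frac{319}{334} = \frac{1353}{3340}$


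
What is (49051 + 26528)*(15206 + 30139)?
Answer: 3427129755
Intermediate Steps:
(49051 + 26528)*(15206 + 30139) = 75579*45345 = 3427129755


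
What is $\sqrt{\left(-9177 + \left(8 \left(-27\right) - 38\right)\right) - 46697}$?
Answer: $8 i \sqrt{877} \approx 236.91 i$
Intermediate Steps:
$\sqrt{\left(-9177 + \left(8 \left(-27\right) - 38\right)\right) - 46697} = \sqrt{\left(-9177 - 254\right) - 46697} = \sqrt{-9431 - 46697} = \sqrt{-56128} = 8 i \sqrt{877}$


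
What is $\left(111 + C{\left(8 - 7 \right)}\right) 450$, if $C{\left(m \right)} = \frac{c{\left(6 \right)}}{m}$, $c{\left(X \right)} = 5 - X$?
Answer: $49500$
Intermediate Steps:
$C{\left(m \right)} = - \frac{1}{m}$ ($C{\left(m \right)} = \frac{5 - 6}{m} = - \frac{1}{m}$)
$\left(111 + C{\left(8 - 7 \right)}\right) 450 = \left(111 - \frac{1}{8 - 7}\right) 450 = \left(111 - 1^{-1}\right) 450 = \left(111 - 1\right) 450 = 110 \cdot 450 = 49500$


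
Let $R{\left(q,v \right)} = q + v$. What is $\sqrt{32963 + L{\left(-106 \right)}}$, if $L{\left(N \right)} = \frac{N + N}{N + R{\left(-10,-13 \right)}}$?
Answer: $\frac{\sqrt{548564631}}{129} \approx 181.56$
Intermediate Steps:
$L{\left(N \right)} = \frac{2 N}{-23 + N}$ ($L{\left(N \right)} = \frac{N + N}{N - 23} = \frac{2 N}{N - 23} = \frac{2 N}{-23 + N}$)
$\sqrt{32963 + L{\left(-106 \right)}} = \sqrt{32963 + 2 \left(-106\right) \frac{1}{-23 - 106}} = \sqrt{32963 + 2 \left(-106\right) \frac{1}{-129}} = \sqrt{32963 + 2 \left(-106\right) \left(- \frac{1}{129}\right)} = \sqrt{32963 + \frac{212}{129}} = \sqrt{\frac{4252439}{129}} = \frac{\sqrt{548564631}}{129}$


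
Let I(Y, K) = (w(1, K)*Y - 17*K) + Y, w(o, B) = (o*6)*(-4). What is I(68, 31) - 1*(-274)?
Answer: -1817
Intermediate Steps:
w(o, B) = -24*o (w(o, B) = (6*o)*(-4) = -24*o)
I(Y, K) = -23*Y - 17*K (I(Y, K) = ((-24*1)*Y - 17*K) + Y = (-24*Y - 17*K) + Y = -23*Y - 17*K)
I(68, 31) - 1*(-274) = (-23*68 - 17*31) - 1*(-274) = (-1564 - 527) + 274 = -2091 + 274 = -1817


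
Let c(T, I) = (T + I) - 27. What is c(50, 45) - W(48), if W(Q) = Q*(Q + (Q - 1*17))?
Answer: -3724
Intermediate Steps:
W(Q) = Q*(-17 + 2*Q) (W(Q) = Q*(Q + (Q - 17)) = Q*(Q + (-17 + Q)) = Q*(-17 + 2*Q))
c(T, I) = -27 + I + T (c(T, I) = (I + T) - 27 = -27 + I + T)
c(50, 45) - W(48) = (-27 + 45 + 50) - 48*(-17 + 2*48) = 68 - 48*(-17 + 96) = 68 - 48*79 = 68 - 1*3792 = 68 - 3792 = -3724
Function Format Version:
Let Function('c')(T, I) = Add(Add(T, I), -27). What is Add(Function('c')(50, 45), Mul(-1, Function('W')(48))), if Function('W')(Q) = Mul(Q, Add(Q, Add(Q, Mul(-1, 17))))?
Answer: -3724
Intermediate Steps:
Function('W')(Q) = Mul(Q, Add(-17, Mul(2, Q))) (Function('W')(Q) = Mul(Q, Add(Q, Add(Q, -17))) = Mul(Q, Add(Q, Add(-17, Q))) = Mul(Q, Add(-17, Mul(2, Q))))
Function('c')(T, I) = Add(-27, I, T) (Function('c')(T, I) = Add(Add(I, T), -27) = Add(-27, I, T))
Add(Function('c')(50, 45), Mul(-1, Function('W')(48))) = Add(Add(-27, 45, 50), Mul(-1, Mul(48, Add(-17, Mul(2, 48))))) = Add(68, Mul(-1, Mul(48, Add(-17, 96)))) = Add(68, Mul(-1, Mul(48, 79))) = Add(68, Mul(-1, 3792)) = Add(68, -3792) = -3724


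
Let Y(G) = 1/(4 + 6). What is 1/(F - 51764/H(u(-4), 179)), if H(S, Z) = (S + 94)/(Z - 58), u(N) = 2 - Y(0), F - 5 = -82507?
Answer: -959/141753858 ≈ -6.7653e-6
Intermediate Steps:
F = -82502 (F = 5 - 82507 = -82502)
Y(G) = ⅒ (Y(G) = 1/10 = ⅒)
u(N) = 19/10 (u(N) = 2 - 1*⅒ = 2 - ⅒ = 19/10)
H(S, Z) = (94 + S)/(-58 + Z)
1/(F - 51764/H(u(-4), 179)) = 1/(-82502 - 51764*(-58 + 179)/(94 + 19/10)) = 1/(-82502 - 51764/((959/10)/121)) = 1/(-82502 - 51764/((1/121)*(959/10))) = 1/(-82502 - 51764/959/1210) = 1/(-82502 - 51764*1210/959) = 1/(-82502 - 62634440/959) = 1/(-141753858/959) = -959/141753858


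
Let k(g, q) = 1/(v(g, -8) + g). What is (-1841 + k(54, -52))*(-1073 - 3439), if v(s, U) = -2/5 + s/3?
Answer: 1486868688/179 ≈ 8.3065e+6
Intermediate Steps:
v(s, U) = -2/5 + s/3 (v(s, U) = -2*1/5 + s*(1/3) = -2/5 + s/3)
k(g, q) = 1/(-2/5 + 4*g/3) (k(g, q) = 1/((-2/5 + g/3) + g) = 1/(-2/5 + 4*g/3))
(-1841 + k(54, -52))*(-1073 - 3439) = (-1841 + 15/(2*(-3 + 10*54)))*(-1073 - 3439) = (-1841 + 15/(2*(-3 + 540)))*(-4512) = (-1841 + (15/2)/537)*(-4512) = (-1841 + (15/2)*(1/537))*(-4512) = (-1841 + 5/358)*(-4512) = -659073/358*(-4512) = 1486868688/179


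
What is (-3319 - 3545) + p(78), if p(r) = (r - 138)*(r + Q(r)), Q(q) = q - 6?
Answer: -15864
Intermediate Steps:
Q(q) = -6 + q
p(r) = (-138 + r)*(-6 + 2*r) (p(r) = (r - 138)*(r + (-6 + r)) = (-138 + r)*(-6 + 2*r))
(-3319 - 3545) + p(78) = (-3319 - 3545) + (828 - 282*78 + 2*78**2) = -6864 + (828 - 21996 + 2*6084) = -6864 + (828 - 21996 + 12168) = -6864 - 9000 = -15864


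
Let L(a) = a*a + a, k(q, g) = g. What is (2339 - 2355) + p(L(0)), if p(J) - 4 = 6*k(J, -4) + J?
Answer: -36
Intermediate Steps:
L(a) = a + a² (L(a) = a² + a = a + a²)
p(J) = -20 + J (p(J) = 4 + (6*(-4) + J) = 4 + (-24 + J) = -20 + J)
(2339 - 2355) + p(L(0)) = (2339 - 2355) + (-20 + 0*(1 + 0)) = -16 + (-20 + 0*1) = -16 + (-20 + 0) = -16 - 20 = -36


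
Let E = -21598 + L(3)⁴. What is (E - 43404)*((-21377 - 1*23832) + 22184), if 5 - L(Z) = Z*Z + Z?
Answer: 1441388025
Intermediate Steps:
L(Z) = 5 - Z - Z² (L(Z) = 5 - (Z*Z + Z) = 5 - (Z² + Z) = 5 - (Z + Z²) = 5 + (-Z - Z²) = 5 - Z - Z²)
E = -19197 (E = -21598 + (5 - 1*3 - 1*3²)⁴ = -21598 + (5 - 3 - 1*9)⁴ = -21598 + (5 - 3 - 9)⁴ = -21598 + (-7)⁴ = -21598 + 2401 = -19197)
(E - 43404)*((-21377 - 1*23832) + 22184) = (-19197 - 43404)*((-21377 - 1*23832) + 22184) = -62601*((-21377 - 23832) + 22184) = -62601*(-45209 + 22184) = -62601*(-23025) = 1441388025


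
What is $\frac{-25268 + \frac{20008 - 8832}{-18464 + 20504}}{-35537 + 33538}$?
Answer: $\frac{6441943}{509745} \approx 12.638$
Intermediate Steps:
$\frac{-25268 + \frac{20008 - 8832}{-18464 + 20504}}{-35537 + 33538} = \frac{-25268 + \frac{11176}{2040}}{-1999} = \left(-25268 + 11176 \cdot \frac{1}{2040}\right) \left(- \frac{1}{1999}\right) = \left(-25268 + \frac{1397}{255}\right) \left(- \frac{1}{1999}\right) = \left(- \frac{6441943}{255}\right) \left(- \frac{1}{1999}\right) = \frac{6441943}{509745}$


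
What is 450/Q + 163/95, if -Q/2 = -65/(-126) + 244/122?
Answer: -2641579/30115 ≈ -87.716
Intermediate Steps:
Q = -317/63 (Q = -2*(-65/(-126) + 244/122) = -2*(-65*(-1/126) + 244*(1/122)) = -2*(65/126 + 2) = -2*317/126 = -317/63 ≈ -5.0317)
450/Q + 163/95 = 450/(-317/63) + 163/95 = 450*(-63/317) + 163*(1/95) = -28350/317 + 163/95 = -2641579/30115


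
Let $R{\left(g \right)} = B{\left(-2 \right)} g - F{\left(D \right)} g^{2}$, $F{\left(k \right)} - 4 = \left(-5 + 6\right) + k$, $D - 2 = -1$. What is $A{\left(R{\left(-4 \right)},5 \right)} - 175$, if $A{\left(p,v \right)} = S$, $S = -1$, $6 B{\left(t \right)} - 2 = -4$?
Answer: $-176$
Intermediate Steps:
$D = 1$ ($D = 2 - 1 = 1$)
$F{\left(k \right)} = 5 + k$ ($F{\left(k \right)} = 4 + \left(\left(-5 + 6\right) + k\right) = 4 + \left(1 + k\right) = 5 + k$)
$B{\left(t \right)} = - \frac{1}{3}$ ($B{\left(t \right)} = \frac{1}{3} + \frac{1}{6} \left(-4\right) = \frac{1}{3} - \frac{2}{3} = - \frac{1}{3}$)
$R{\left(g \right)} = - 6 g^{2} - \frac{g}{3}$ ($R{\left(g \right)} = - \frac{g}{3} - \left(5 + 1\right) g^{2} = - \frac{g}{3} - 6 g^{2} = - 6 g^{2} - \frac{g}{3}$)
$A{\left(p,v \right)} = -1$
$A{\left(R{\left(-4 \right)},5 \right)} - 175 = -1 - 175 = -176$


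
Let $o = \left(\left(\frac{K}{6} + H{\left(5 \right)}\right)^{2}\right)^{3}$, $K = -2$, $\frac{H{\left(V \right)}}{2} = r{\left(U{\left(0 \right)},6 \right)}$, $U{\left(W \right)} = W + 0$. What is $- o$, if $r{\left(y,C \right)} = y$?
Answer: $- \frac{1}{729} \approx -0.0013717$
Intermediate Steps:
$U{\left(W \right)} = W$
$H{\left(V \right)} = 0$ ($H{\left(V \right)} = 2 \cdot 0 = 0$)
$o = \frac{1}{729}$ ($o = \left(\left(- \frac{2}{6} + 0\right)^{2}\right)^{3} = \left(\left(\left(-2\right) \frac{1}{6} + 0\right)^{2}\right)^{3} = \left(\left(- \frac{1}{3} + 0\right)^{2}\right)^{3} = \left(\left(- \frac{1}{3}\right)^{2}\right)^{3} = \left(\frac{1}{9}\right)^{3} = \frac{1}{729} \approx 0.0013717$)
$- o = \left(-1\right) \frac{1}{729} = - \frac{1}{729}$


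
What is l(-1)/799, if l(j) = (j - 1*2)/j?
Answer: 3/799 ≈ 0.0037547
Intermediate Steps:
l(j) = (-2 + j)/j (l(j) = (j - 2)/j = (-2 + j)/j)
l(-1)/799 = ((-2 - 1)/(-1))/799 = -1*(-3)*(1/799) = 3*(1/799) = 3/799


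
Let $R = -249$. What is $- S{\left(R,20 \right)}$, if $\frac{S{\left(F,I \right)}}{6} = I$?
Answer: $-120$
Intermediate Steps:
$S{\left(F,I \right)} = 6 I$
$- S{\left(R,20 \right)} = - 6 \cdot 20 = \left(-1\right) 120 = -120$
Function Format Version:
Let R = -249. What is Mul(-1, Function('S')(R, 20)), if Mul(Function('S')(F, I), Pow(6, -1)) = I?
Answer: -120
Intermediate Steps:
Function('S')(F, I) = Mul(6, I)
Mul(-1, Function('S')(R, 20)) = Mul(-1, Mul(6, 20)) = Mul(-1, 120) = -120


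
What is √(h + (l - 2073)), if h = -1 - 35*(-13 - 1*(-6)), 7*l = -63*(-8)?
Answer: I*√1757 ≈ 41.917*I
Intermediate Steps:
l = 72 (l = (-63*(-8))/7 = (⅐)*504 = 72)
h = 244 (h = -1 - 35*(-13 + 6) = -1 - 35*(-7) = -1 + 245 = 244)
√(h + (l - 2073)) = √(244 + (72 - 2073)) = √(244 - 2001) = √(-1757) = I*√1757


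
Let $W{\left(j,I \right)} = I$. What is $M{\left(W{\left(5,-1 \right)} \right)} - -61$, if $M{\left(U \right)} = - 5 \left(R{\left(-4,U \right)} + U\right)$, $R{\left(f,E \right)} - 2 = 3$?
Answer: $41$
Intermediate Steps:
$R{\left(f,E \right)} = 5$ ($R{\left(f,E \right)} = 2 + 3 = 5$)
$M{\left(U \right)} = -25 - 5 U$ ($M{\left(U \right)} = - 5 \left(5 + U\right) = -25 - 5 U$)
$M{\left(W{\left(5,-1 \right)} \right)} - -61 = \left(-25 - -5\right) - -61 = \left(-25 + 5\right) + 61 = -20 + 61 = 41$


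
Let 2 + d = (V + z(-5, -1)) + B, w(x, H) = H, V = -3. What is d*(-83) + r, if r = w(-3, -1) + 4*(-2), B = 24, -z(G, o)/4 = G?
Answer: -3246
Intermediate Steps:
z(G, o) = -4*G
r = -9 (r = -1 + 4*(-2) = -1 - 8 = -9)
d = 39 (d = -2 + ((-3 - 4*(-5)) + 24) = -2 + ((-3 + 20) + 24) = -2 + (17 + 24) = -2 + 41 = 39)
d*(-83) + r = 39*(-83) - 9 = -3237 - 9 = -3246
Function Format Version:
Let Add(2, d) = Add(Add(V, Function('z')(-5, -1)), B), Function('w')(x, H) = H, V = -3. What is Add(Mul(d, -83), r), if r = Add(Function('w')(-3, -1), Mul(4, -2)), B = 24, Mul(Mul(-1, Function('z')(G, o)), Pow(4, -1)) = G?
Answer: -3246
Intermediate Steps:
Function('z')(G, o) = Mul(-4, G)
r = -9 (r = Add(-1, Mul(4, -2)) = Add(-1, -8) = -9)
d = 39 (d = Add(-2, Add(Add(-3, Mul(-4, -5)), 24)) = Add(-2, Add(Add(-3, 20), 24)) = Add(-2, Add(17, 24)) = Add(-2, 41) = 39)
Add(Mul(d, -83), r) = Add(Mul(39, -83), -9) = Add(-3237, -9) = -3246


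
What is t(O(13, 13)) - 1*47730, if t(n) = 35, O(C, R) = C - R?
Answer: -47695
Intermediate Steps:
t(O(13, 13)) - 1*47730 = 35 - 1*47730 = 35 - 47730 = -47695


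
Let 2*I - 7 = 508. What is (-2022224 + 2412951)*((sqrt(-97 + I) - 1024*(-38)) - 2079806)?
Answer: -797432389938 + 390727*sqrt(642)/2 ≈ -7.9743e+11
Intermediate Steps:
I = 515/2 (I = 7/2 + (1/2)*508 = 7/2 + 254 = 515/2 ≈ 257.50)
(-2022224 + 2412951)*((sqrt(-97 + I) - 1024*(-38)) - 2079806) = (-2022224 + 2412951)*((sqrt(-97 + 515/2) - 1024*(-38)) - 2079806) = 390727*((sqrt(321/2) + 38912) - 2079806) = 390727*((sqrt(642)/2 + 38912) - 2079806) = 390727*((38912 + sqrt(642)/2) - 2079806) = 390727*(-2040894 + sqrt(642)/2) = -797432389938 + 390727*sqrt(642)/2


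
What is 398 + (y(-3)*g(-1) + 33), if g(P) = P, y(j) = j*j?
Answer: 422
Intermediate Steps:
y(j) = j²
398 + (y(-3)*g(-1) + 33) = 398 + ((-3)²*(-1) + 33) = 398 + (9*(-1) + 33) = 398 + (-9 + 33) = 398 + 24 = 422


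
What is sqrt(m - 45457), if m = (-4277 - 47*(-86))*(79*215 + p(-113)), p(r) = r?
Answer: I*sqrt(4010377) ≈ 2002.6*I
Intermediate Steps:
m = -3964920 (m = (-4277 - 47*(-86))*(79*215 - 113) = (-4277 + 4042)*(16985 - 113) = -235*16872 = -3964920)
sqrt(m - 45457) = sqrt(-3964920 - 45457) = sqrt(-4010377) = I*sqrt(4010377)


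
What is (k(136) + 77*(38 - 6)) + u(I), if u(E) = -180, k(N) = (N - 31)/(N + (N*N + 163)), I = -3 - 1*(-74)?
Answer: 408837/179 ≈ 2284.0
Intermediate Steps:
I = 71 (I = -3 + 74 = 71)
k(N) = (-31 + N)/(163 + N + N²) (k(N) = (-31 + N)/(N + (N² + 163)) = (-31 + N)/(N + (163 + N²)) = (-31 + N)/(163 + N + N²))
(k(136) + 77*(38 - 6)) + u(I) = ((-31 + 136)/(163 + 136 + 136²) + 77*(38 - 6)) - 180 = (105/(163 + 136 + 18496) + 77*32) - 180 = (105/18795 + 2464) - 180 = ((1/18795)*105 + 2464) - 180 = (1/179 + 2464) - 180 = 441057/179 - 180 = 408837/179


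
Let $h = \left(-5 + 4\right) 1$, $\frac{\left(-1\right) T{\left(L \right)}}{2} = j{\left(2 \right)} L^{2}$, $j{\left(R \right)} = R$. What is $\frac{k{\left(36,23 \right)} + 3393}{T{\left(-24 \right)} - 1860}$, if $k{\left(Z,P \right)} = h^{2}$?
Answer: $- \frac{1697}{2082} \approx -0.81508$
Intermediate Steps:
$T{\left(L \right)} = - 4 L^{2}$ ($T{\left(L \right)} = - 2 \cdot 2 L^{2} = - 4 L^{2}$)
$h = -1$ ($h = \left(-1\right) 1 = -1$)
$k{\left(Z,P \right)} = 1$ ($k{\left(Z,P \right)} = \left(-1\right)^{2} = 1$)
$\frac{k{\left(36,23 \right)} + 3393}{T{\left(-24 \right)} - 1860} = \frac{1 + 3393}{- 4 \left(-24\right)^{2} - 1860} = \frac{3394}{\left(-4\right) 576 - 1860} = \frac{3394}{-2304 - 1860} = \frac{3394}{-4164} = 3394 \left(- \frac{1}{4164}\right) = - \frac{1697}{2082}$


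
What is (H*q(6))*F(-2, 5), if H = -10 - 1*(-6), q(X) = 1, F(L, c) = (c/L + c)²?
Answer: -25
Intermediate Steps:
F(L, c) = (c + c/L)²
H = -4 (H = -10 + 6 = -4)
(H*q(6))*F(-2, 5) = (-4*1)*(5²*(1 - 2)²/(-2)²) = -25*(-1)² = -25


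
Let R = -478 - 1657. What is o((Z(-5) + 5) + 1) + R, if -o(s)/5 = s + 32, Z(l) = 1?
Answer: -2330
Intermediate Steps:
o(s) = -160 - 5*s (o(s) = -5*(s + 32) = -5*(32 + s) = -160 - 5*s)
R = -2135
o((Z(-5) + 5) + 1) + R = (-160 - 5*((1 + 5) + 1)) - 2135 = (-160 - 5*(6 + 1)) - 2135 = (-160 - 5*7) - 2135 = (-160 - 35) - 2135 = -195 - 2135 = -2330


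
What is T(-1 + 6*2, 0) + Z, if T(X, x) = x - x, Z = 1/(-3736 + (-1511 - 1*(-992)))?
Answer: -1/4255 ≈ -0.00023502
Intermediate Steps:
Z = -1/4255 (Z = 1/(-3736 + (-1511 + 992)) = 1/(-3736 - 519) = 1/(-4255) = -1/4255 ≈ -0.00023502)
T(X, x) = 0
T(-1 + 6*2, 0) + Z = 0 - 1/4255 = -1/4255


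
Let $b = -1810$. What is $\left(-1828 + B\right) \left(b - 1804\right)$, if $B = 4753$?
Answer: $-10570950$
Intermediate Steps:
$\left(-1828 + B\right) \left(b - 1804\right) = \left(-1828 + 4753\right) \left(-1810 - 1804\right) = 2925 \left(-1810 - 1804\right) = 2925 \left(-3614\right) = -10570950$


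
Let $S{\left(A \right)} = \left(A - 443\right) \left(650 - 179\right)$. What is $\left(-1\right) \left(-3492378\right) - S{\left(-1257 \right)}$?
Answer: $4293078$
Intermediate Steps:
$S{\left(A \right)} = -208653 + 471 A$ ($S{\left(A \right)} = \left(-443 + A\right) 471 = -208653 + 471 A$)
$\left(-1\right) \left(-3492378\right) - S{\left(-1257 \right)} = \left(-1\right) \left(-3492378\right) - \left(-208653 + 471 \left(-1257\right)\right) = 3492378 - \left(-208653 - 592047\right) = 3492378 - -800700 = 3492378 + 800700 = 4293078$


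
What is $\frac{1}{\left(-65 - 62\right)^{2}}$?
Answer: $\frac{1}{16129} \approx 6.2 \cdot 10^{-5}$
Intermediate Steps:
$\frac{1}{\left(-65 - 62\right)^{2}} = \frac{1}{\left(-127\right)^{2}} = \frac{1}{16129}$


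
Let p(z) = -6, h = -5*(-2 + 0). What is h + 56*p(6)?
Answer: -326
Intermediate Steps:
h = 10 (h = -5*(-2) = 10)
h + 56*p(6) = 10 + 56*(-6) = 10 - 336 = -326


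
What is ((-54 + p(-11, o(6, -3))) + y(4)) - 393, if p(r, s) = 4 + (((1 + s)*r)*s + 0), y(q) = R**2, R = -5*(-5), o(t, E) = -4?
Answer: 50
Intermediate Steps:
R = 25
y(q) = 625 (y(q) = 25**2 = 625)
p(r, s) = 4 + r*s*(1 + s) (p(r, s) = 4 + ((r*(1 + s))*s + 0) = 4 + (r*s*(1 + s) + 0) = 4 + r*s*(1 + s))
((-54 + p(-11, o(6, -3))) + y(4)) - 393 = ((-54 + (4 - 11*(-4) - 11*(-4)**2)) + 625) - 393 = ((-54 + (4 + 44 - 11*16)) + 625) - 393 = ((-54 + (4 + 44 - 176)) + 625) - 393 = ((-54 - 128) + 625) - 393 = (-182 + 625) - 393 = 443 - 393 = 50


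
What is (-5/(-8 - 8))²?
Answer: 25/256 ≈ 0.097656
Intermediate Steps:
(-5/(-8 - 8))² = (-5/(-16))² = (-5*(-1/16))² = (5/16)² = 25/256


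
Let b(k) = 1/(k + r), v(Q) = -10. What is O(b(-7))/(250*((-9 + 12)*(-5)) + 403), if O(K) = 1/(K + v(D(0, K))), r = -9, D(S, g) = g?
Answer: 16/538867 ≈ 2.9692e-5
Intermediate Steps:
b(k) = 1/(-9 + k) (b(k) = 1/(k - 9) = 1/(-9 + k))
O(K) = 1/(-10 + K) (O(K) = 1/(K - 10) = 1/(-10 + K))
O(b(-7))/(250*((-9 + 12)*(-5)) + 403) = 1/((-10 + 1/(-9 - 7))*(250*((-9 + 12)*(-5)) + 403)) = 1/((-10 + 1/(-16))*(250*(3*(-5)) + 403)) = 1/((-10 - 1/16)*(250*(-15) + 403)) = 1/((-161/16)*(-3750 + 403)) = -16/161/(-3347) = -16/161*(-1/3347) = 16/538867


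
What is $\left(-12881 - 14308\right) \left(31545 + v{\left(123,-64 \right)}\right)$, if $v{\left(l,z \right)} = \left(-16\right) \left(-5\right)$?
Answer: $-859852125$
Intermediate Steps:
$v{\left(l,z \right)} = 80$
$\left(-12881 - 14308\right) \left(31545 + v{\left(123,-64 \right)}\right) = \left(-12881 - 14308\right) \left(31545 + 80\right) = \left(-27189\right) 31625 = -859852125$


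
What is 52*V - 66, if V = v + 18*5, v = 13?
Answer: 5290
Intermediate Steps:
V = 103 (V = 13 + 18*5 = 13 + 90 = 103)
52*V - 66 = 52*103 - 66 = 5356 - 66 = 5290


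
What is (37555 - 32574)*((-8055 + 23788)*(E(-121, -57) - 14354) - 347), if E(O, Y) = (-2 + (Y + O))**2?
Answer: 1414192424951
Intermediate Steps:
E(O, Y) = (-2 + O + Y)**2 (E(O, Y) = (-2 + (O + Y))**2 = (-2 + O + Y)**2)
(37555 - 32574)*((-8055 + 23788)*(E(-121, -57) - 14354) - 347) = (37555 - 32574)*((-8055 + 23788)*((-2 - 121 - 57)**2 - 14354) - 347) = 4981*(15733*((-180)**2 - 14354) - 347) = 4981*(15733*(32400 - 14354) - 347) = 4981*(15733*18046 - 347) = 4981*(283917718 - 347) = 4981*283917371 = 1414192424951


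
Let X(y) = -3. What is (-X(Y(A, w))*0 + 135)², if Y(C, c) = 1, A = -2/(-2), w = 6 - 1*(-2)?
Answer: 18225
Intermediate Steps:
w = 8 (w = 6 + 2 = 8)
A = 1 (A = -2*(-½) = 1)
(-X(Y(A, w))*0 + 135)² = (-1*(-3)*0 + 135)² = (3*0 + 135)² = (0 + 135)² = 135² = 18225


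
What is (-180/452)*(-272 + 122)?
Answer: 6750/113 ≈ 59.734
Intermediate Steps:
(-180/452)*(-272 + 122) = -180*1/452*(-150) = -45/113*(-150) = 6750/113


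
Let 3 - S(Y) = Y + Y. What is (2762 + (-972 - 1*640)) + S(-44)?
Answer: 1241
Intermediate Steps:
S(Y) = 3 - 2*Y (S(Y) = 3 - (Y + Y) = 3 - 2*Y)
(2762 + (-972 - 1*640)) + S(-44) = (2762 + (-972 - 1*640)) + (3 - 2*(-44)) = (2762 + (-972 - 640)) + (3 + 88) = (2762 - 1612) + 91 = 1150 + 91 = 1241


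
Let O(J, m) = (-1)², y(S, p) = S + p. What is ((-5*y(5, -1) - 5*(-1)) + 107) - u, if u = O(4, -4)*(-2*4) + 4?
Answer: 96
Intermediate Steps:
O(J, m) = 1
u = -4 (u = 1*(-2*4) + 4 = 1*(-8) + 4 = -8 + 4 = -4)
((-5*y(5, -1) - 5*(-1)) + 107) - u = ((-5*(5 - 1) - 5*(-1)) + 107) - 1*(-4) = ((-5*4 + 5) + 107) + 4 = ((-20 + 5) + 107) + 4 = (-15 + 107) + 4 = 92 + 4 = 96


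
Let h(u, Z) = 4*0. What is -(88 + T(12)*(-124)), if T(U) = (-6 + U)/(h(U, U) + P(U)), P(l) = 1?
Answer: 656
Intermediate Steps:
h(u, Z) = 0
T(U) = -6 + U (T(U) = (-6 + U)/(0 + 1) = (-6 + U)/1 = (-6 + U)*1 = -6 + U)
-(88 + T(12)*(-124)) = -(88 + (-6 + 12)*(-124)) = -(88 + 6*(-124)) = -(88 - 744) = -1*(-656) = 656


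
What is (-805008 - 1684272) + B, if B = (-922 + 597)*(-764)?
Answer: -2240980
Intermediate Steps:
B = 248300 (B = -325*(-764) = 248300)
(-805008 - 1684272) + B = (-805008 - 1684272) + 248300 = -2489280 + 248300 = -2240980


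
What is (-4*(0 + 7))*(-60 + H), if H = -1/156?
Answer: 65527/39 ≈ 1680.2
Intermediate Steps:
H = -1/156 (H = -1*1/156 = -1/156 ≈ -0.0064103)
(-4*(0 + 7))*(-60 + H) = (-4*(0 + 7))*(-60 - 1/156) = -4*7*(-9361/156) = -28*(-9361/156) = 65527/39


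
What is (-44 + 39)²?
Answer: 25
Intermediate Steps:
(-44 + 39)² = (-5)² = 25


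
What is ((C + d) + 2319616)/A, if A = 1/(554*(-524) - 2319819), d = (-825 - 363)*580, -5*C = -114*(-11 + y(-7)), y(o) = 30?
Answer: -4257121578058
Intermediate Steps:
C = 2166/5 (C = -(-114)*(-11 + 30)/5 = -(-114)*19/5 = -⅕*(-2166) = 2166/5 ≈ 433.20)
d = -689040 (d = -1188*580 = -689040)
A = -1/2610115 (A = 1/(-290296 - 2319819) = 1/(-2610115) = -1/2610115 ≈ -3.8312e-7)
((C + d) + 2319616)/A = ((2166/5 - 689040) + 2319616)/(-1/2610115) = (-3443034/5 + 2319616)*(-2610115) = (8155046/5)*(-2610115) = -4257121578058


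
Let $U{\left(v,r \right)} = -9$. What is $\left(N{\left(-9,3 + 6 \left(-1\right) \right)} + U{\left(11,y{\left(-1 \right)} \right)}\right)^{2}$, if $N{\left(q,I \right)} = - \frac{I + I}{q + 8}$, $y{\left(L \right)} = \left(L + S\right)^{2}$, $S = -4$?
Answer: $225$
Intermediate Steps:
$y{\left(L \right)} = \left(-4 + L\right)^{2}$ ($y{\left(L \right)} = \left(L - 4\right)^{2} = \left(-4 + L\right)^{2}$)
$N{\left(q,I \right)} = - \frac{2 I}{8 + q}$
$\left(N{\left(-9,3 + 6 \left(-1\right) \right)} + U{\left(11,y{\left(-1 \right)} \right)}\right)^{2} = \left(- \frac{2 \left(3 + 6 \left(-1\right)\right)}{8 - 9} - 9\right)^{2} = \left(- \frac{2 \left(3 - 6\right)}{-1} - 9\right)^{2} = \left(\left(-2\right) \left(-3\right) \left(-1\right) - 9\right)^{2} = \left(-6 - 9\right)^{2} = \left(-15\right)^{2} = 225$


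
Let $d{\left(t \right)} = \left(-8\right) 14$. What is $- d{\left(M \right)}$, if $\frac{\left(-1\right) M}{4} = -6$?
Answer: $112$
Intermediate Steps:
$M = 24$ ($M = \left(-4\right) \left(-6\right) = 24$)
$d{\left(t \right)} = -112$
$- d{\left(M \right)} = \left(-1\right) \left(-112\right) = 112$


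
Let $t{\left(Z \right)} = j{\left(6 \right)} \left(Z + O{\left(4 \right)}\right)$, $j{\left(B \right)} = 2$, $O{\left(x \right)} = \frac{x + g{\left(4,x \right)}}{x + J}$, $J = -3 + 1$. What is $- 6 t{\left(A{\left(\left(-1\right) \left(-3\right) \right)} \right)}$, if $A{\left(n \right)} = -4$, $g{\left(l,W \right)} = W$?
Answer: $0$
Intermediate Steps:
$J = -2$
$O{\left(x \right)} = \frac{2 x}{-2 + x}$ ($O{\left(x \right)} = \frac{x + x}{x - 2} = \frac{2 x}{-2 + x}$)
$t{\left(Z \right)} = 8 + 2 Z$ ($t{\left(Z \right)} = 2 \left(Z + 2 \cdot 4 \frac{1}{-2 + 4}\right) = 2 \left(Z + 2 \cdot 4 \cdot \frac{1}{2}\right) = 2 \left(Z + 4\right) = 2 \left(4 + Z\right) = 8 + 2 Z$)
$- 6 t{\left(A{\left(\left(-1\right) \left(-3\right) \right)} \right)} = - 6 \left(8 + 2 \left(-4\right)\right) = - 6 \left(8 - 8\right) = \left(-6\right) 0 = 0$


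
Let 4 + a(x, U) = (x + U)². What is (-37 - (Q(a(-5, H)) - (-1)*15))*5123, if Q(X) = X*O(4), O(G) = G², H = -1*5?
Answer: -8135324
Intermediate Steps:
H = -5
a(x, U) = -4 + (U + x)² (a(x, U) = -4 + (x + U)² = -4 + (U + x)²)
Q(X) = 16*X (Q(X) = X*4² = X*16 = 16*X)
(-37 - (Q(a(-5, H)) - (-1)*15))*5123 = (-37 - (16*(-4 + (-5 - 5)²) - (-1)*15))*5123 = (-37 - (16*(-4 + (-10)²) - 1*(-15)))*5123 = (-37 - (16*(-4 + 100) + 15))*5123 = (-37 - (16*96 + 15))*5123 = (-37 - (1536 + 15))*5123 = (-37 - 1*1551)*5123 = (-37 - 1551)*5123 = -1588*5123 = -8135324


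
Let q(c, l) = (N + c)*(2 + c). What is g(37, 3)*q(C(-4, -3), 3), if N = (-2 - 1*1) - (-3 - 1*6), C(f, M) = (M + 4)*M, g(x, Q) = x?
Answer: -111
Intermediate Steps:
C(f, M) = M*(4 + M) (C(f, M) = (4 + M)*M = M*(4 + M))
N = 6 (N = (-2 - 1) - (-3 - 6) = -3 - 1*(-9) = -3 + 9 = 6)
q(c, l) = (2 + c)*(6 + c) (q(c, l) = (6 + c)*(2 + c) = (2 + c)*(6 + c))
g(37, 3)*q(C(-4, -3), 3) = 37*(12 + (-3*(4 - 3))² + 8*(-3*(4 - 3))) = 37*(12 + (-3*1)² + 8*(-3*1)) = 37*(12 + (-3)² + 8*(-3)) = 37*(12 + 9 - 24) = 37*(-3) = -111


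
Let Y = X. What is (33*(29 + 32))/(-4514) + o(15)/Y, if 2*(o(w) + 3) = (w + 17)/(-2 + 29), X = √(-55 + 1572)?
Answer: -33/74 - 65*√1517/40959 ≈ -0.50776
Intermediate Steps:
X = √1517 ≈ 38.949
o(w) = -145/54 + w/54 (o(w) = -3 + ((w + 17)/(-2 + 29))/2 = -3 + ((17 + w)/27)/2 = -3 + ((17 + w)*(1/27))/2 = -3 + (17/27 + w/27)/2 = -3 + (17/54 + w/54) = -145/54 + w/54)
Y = √1517 ≈ 38.949
(33*(29 + 32))/(-4514) + o(15)/Y = (33*(29 + 32))/(-4514) + (-145/54 + (1/54)*15)/(√1517) = (33*61)*(-1/4514) + (-145/54 + 5/18)*(√1517/1517) = 2013*(-1/4514) - 65*√1517/40959 = -33/74 - 65*√1517/40959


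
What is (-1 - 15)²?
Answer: 256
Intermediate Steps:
(-1 - 15)² = (-16)² = 256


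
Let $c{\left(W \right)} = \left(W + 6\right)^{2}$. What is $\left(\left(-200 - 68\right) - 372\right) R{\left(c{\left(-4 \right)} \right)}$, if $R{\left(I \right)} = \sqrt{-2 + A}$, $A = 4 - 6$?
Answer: $- 1280 i \approx - 1280.0 i$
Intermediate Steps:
$A = -2$ ($A = 4 - 6 = -2$)
$c{\left(W \right)} = \left(6 + W\right)^{2}$
$R{\left(I \right)} = 2 i$ ($R{\left(I \right)} = \sqrt{-2 - 2} = \sqrt{-4} = 2 i$)
$\left(\left(-200 - 68\right) - 372\right) R{\left(c{\left(-4 \right)} \right)} = \left(\left(-200 - 68\right) - 372\right) 2 i = \left(-268 - 372\right) 2 i = - 640 \cdot 2 i = - 1280 i$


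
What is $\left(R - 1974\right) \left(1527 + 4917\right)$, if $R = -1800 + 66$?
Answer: $-23894352$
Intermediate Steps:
$R = -1734$
$\left(R - 1974\right) \left(1527 + 4917\right) = \left(-1734 - 1974\right) \left(1527 + 4917\right) = \left(-3708\right) 6444 = -23894352$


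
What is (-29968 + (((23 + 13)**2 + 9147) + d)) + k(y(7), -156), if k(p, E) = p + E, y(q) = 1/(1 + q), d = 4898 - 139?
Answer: -119375/8 ≈ -14922.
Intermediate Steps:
d = 4759
k(p, E) = E + p
(-29968 + (((23 + 13)**2 + 9147) + d)) + k(y(7), -156) = (-29968 + (((23 + 13)**2 + 9147) + 4759)) + (-156 + 1/(1 + 7)) = (-29968 + ((36**2 + 9147) + 4759)) + (-156 + 1/8) = (-29968 + ((1296 + 9147) + 4759)) + (-156 + 1/8) = (-29968 + (10443 + 4759)) - 1247/8 = (-29968 + 15202) - 1247/8 = -14766 - 1247/8 = -119375/8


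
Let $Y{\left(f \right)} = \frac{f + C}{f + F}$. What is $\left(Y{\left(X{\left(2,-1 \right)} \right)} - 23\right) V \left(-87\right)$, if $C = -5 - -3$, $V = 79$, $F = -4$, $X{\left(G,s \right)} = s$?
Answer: $\frac{769776}{5} \approx 1.5396 \cdot 10^{5}$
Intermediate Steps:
$C = -2$ ($C = -5 + 3 = -2$)
$Y{\left(f \right)} = \frac{-2 + f}{-4 + f}$ ($Y{\left(f \right)} = \frac{f - 2}{f - 4} = \frac{-2 + f}{-4 + f}$)
$\left(Y{\left(X{\left(2,-1 \right)} \right)} - 23\right) V \left(-87\right) = \left(\frac{-2 - 1}{-4 - 1} - 23\right) 79 \left(-87\right) = \left(\frac{1}{-5} \left(-3\right) - 23\right) 79 \left(-87\right) = \left(\left(- \frac{1}{5}\right) \left(-3\right) - 23\right) 79 \left(-87\right) = \left(\frac{3}{5} - 23\right) 79 \left(-87\right) = \left(- \frac{112}{5}\right) 79 \left(-87\right) = \left(- \frac{8848}{5}\right) \left(-87\right) = \frac{769776}{5}$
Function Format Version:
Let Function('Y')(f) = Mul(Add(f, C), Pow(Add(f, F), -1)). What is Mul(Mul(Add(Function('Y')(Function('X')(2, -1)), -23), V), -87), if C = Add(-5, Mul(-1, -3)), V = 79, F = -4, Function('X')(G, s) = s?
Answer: Rational(769776, 5) ≈ 1.5396e+5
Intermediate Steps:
C = -2 (C = Add(-5, 3) = -2)
Function('Y')(f) = Mul(Pow(Add(-4, f), -1), Add(-2, f)) (Function('Y')(f) = Mul(Add(f, -2), Pow(Add(f, -4), -1)) = Mul(Add(-2, f), Pow(Add(-4, f), -1)) = Mul(Pow(Add(-4, f), -1), Add(-2, f)))
Mul(Mul(Add(Function('Y')(Function('X')(2, -1)), -23), V), -87) = Mul(Mul(Add(Mul(Pow(Add(-4, -1), -1), Add(-2, -1)), -23), 79), -87) = Mul(Mul(Add(Mul(Pow(-5, -1), -3), -23), 79), -87) = Mul(Mul(Add(Mul(Rational(-1, 5), -3), -23), 79), -87) = Mul(Mul(Add(Rational(3, 5), -23), 79), -87) = Mul(Mul(Rational(-112, 5), 79), -87) = Mul(Rational(-8848, 5), -87) = Rational(769776, 5)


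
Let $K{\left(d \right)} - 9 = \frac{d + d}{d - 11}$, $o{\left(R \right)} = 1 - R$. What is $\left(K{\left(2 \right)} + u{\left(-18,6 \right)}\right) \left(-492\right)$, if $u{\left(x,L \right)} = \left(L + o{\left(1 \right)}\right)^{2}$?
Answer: $- \frac{65764}{3} \approx -21921.0$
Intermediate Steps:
$K{\left(d \right)} = 9 + \frac{2 d}{-11 + d}$ ($K{\left(d \right)} = 9 + \frac{d + d}{d - 11} = 9 + \frac{2 d}{-11 + d}$)
$u{\left(x,L \right)} = L^{2}$ ($u{\left(x,L \right)} = \left(L + \left(1 - 1\right)\right)^{2} = \left(L + 0\right)^{2} = L^{2}$)
$\left(K{\left(2 \right)} + u{\left(-18,6 \right)}\right) \left(-492\right) = \left(\frac{11 \left(-9 + 2\right)}{-11 + 2} + 6^{2}\right) \left(-492\right) = \left(11 \frac{1}{-9} \left(-7\right) + 36\right) \left(-492\right) = \left(11 \left(- \frac{1}{9}\right) \left(-7\right) + 36\right) \left(-492\right) = \left(\frac{77}{9} + 36\right) \left(-492\right) = \frac{401}{9} \left(-492\right) = - \frac{65764}{3}$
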